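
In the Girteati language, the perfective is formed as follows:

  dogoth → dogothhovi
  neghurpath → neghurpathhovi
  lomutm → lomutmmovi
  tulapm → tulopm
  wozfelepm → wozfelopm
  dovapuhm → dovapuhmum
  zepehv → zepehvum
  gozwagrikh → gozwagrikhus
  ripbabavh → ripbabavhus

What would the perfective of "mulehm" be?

"mulehm" has second-to-last letter 'h'. The stems whose second-to-last letter is 'h' (dovapuhm → dovapuhmum, zepehv → zepehvum) add -um.
So mulehm → mulehmum.

mulehmum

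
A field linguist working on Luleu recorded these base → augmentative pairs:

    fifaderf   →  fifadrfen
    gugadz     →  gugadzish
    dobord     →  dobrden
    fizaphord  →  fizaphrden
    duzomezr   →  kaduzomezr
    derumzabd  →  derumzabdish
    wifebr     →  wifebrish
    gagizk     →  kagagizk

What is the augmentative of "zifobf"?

zifobfish

"zifobf" has second-to-last letter 'b'. The stems whose second-to-last letter is 'b' (wifebr → wifebrish, derumzabd → derumzabdish) add -ish.
The other patterns: stems whose second-to-last letter is 'r' delete the last vowel and add -en; stems whose second-to-last letter is 'z' add the prefix ka-.
So zifobf → zifobfish.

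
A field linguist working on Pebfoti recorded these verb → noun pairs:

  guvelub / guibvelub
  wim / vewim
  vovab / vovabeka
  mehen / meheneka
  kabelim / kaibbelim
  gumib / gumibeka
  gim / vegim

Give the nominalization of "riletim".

gumib and guvelub both end in -b yet inflect differently (gumibeka, guibvelub), so the final letter is not what conditions the rule; the number of vowels is.
"riletim" has 3 vowels. The stems with 3 vowels (guvelub → guibvelub, kabelim → kaibbelim) insert -ib- after the first vowel.
So riletim → riibletim.

riibletim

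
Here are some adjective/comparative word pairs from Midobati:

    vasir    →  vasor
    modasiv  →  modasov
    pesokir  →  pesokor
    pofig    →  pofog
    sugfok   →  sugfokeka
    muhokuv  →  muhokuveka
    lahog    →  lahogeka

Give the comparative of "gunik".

"gunik" has last vowel 'i'. The stems whose last vowel is 'i' (vasir → vasor, modasiv → modasov, pesokir → pesokor) change the last vowel to 'o'.
So gunik → gunok.

gunok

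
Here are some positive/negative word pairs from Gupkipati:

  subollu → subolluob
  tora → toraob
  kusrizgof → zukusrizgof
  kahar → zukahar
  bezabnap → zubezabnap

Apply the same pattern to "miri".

miriob

tora and kahar both have last vowel 'a' yet inflect differently (toraob, zukahar), so the last vowel is not what conditions the rule; whether the stem ends in a vowel or a consonant is.
"miri" ends in a vowel. The stems ending in a vowel (subollu → subolluob, tora → toraob) add -ob.
The other pattern: stems ending in a consonant add the prefix zu-.
So miri → miriob.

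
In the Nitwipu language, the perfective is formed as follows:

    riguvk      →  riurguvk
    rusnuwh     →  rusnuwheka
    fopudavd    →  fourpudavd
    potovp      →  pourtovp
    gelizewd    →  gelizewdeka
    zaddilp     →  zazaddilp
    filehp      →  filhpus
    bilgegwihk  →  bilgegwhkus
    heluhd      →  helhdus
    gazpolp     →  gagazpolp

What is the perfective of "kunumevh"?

kuurnumevh

"kunumevh" has second-to-last letter 'v'. The stems whose second-to-last letter is 'v' (fopudavd → fourpudavd, riguvk → riurguvk, potovp → pourtovp) insert -ur- after the first vowel.
So kunumevh → kuurnumevh.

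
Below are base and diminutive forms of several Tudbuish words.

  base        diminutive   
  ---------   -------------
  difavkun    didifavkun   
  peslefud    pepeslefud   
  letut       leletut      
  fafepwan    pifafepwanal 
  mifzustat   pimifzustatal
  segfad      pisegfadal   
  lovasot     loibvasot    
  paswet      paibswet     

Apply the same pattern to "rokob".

difavkun and fafepwan both end in -n yet inflect differently (didifavkun, pifafepwanal), so the final letter is not what conditions the rule; the last vowel is.
"rokob" has last vowel 'o'. The one such stem in the data (lovasot → loibvasot) inserts -ib- after the first vowel (as does paswet), so the same rule applies.
The other patterns: stems whose last vowel is 'u' repeat the first consonant+vowel as a prefix; stems whose last vowel is 'a' add pi- … -al around the stem.
So rokob → roibkob.

roibkob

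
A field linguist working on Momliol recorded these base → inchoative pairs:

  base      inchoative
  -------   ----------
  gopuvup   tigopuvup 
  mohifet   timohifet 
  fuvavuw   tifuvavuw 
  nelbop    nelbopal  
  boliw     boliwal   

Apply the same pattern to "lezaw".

boliw and fuvavuw both end in -w yet inflect differently (boliwal, tifuvavuw), so the final letter is not what conditions the rule; the number of vowels is.
"lezaw" has 2 vowels. The stems with 2 vowels (boliw → boliwal, nelbop → nelbopal) add -al.
So lezaw → lezawal.

lezawal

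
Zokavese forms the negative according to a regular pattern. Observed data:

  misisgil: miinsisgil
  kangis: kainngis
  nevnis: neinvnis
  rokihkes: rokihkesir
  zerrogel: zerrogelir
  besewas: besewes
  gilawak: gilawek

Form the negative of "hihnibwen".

kangis and rokihkes both end in -s yet inflect differently (kainngis, rokihkesir), so the final letter is not what conditions the rule; the last vowel is.
"hihnibwen" has last vowel 'e'. The stems whose last vowel is 'e' (rokihkes → rokihkesir, zerrogel → zerrogelir) add -ir.
So hihnibwen → hihnibwenir.

hihnibwenir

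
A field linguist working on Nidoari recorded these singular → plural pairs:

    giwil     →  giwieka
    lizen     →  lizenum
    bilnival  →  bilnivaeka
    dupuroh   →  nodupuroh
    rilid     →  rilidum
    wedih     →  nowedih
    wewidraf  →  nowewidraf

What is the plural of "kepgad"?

giwil and wedih both have last vowel 'i' yet inflect differently (giwieka, nowedih), so the last vowel is not what conditions the rule; the final letter is.
"kepgad" ends in -d. The one such stem in the data (rilid → rilidum) adds -um, so the same rule applies.
The other patterns: stems ending in -l drop the final letter and add -eka; stems ending in -f or -h add the prefix no-.
So kepgad → kepgadum.

kepgadum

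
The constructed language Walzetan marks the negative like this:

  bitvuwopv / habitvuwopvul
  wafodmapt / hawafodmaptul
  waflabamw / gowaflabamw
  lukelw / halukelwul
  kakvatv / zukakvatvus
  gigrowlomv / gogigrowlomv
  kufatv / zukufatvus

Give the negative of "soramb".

gosoramb

kakvatv and gigrowlomv both end in -v yet inflect differently (zukakvatvus, gogigrowlomv), so the final letter is not what conditions the rule; the second-to-last letter is.
"soramb" has second-to-last letter 'm'. The stems whose second-to-last letter is 'm' (waflabamw → gowaflabamw, gigrowlomv → gogigrowlomv) add the prefix go-.
So soramb → gosoramb.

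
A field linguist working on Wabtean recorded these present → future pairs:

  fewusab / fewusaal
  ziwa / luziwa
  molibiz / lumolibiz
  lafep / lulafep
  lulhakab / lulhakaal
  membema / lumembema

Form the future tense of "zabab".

"zabab" ends in -b. The stems ending in -b (lulhakab → lulhakaal, fewusab → fewusaal) drop the final letter and add -al.
The other pattern: stems ending in -a, -p or -z add the prefix lu-.
So zabab → zabaal.

zabaal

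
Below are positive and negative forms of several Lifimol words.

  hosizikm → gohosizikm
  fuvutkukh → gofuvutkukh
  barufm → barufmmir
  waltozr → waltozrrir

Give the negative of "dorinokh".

"dorinokh" has second-to-last letter 'k'. The stems whose second-to-last letter is 'k' (hosizikm → gohosizikm, fuvutkukh → gofuvutkukh) add the prefix go-.
So dorinokh → godorinokh.

godorinokh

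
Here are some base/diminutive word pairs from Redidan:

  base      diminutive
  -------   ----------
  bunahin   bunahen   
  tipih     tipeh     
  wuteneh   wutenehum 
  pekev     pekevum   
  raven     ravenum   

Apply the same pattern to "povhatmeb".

povhatmebum

tipih and wuteneh both end in -h yet inflect differently (tipeh, wutenehum), so the final letter is not what conditions the rule; the last vowel is.
"povhatmeb" has last vowel 'e'. The stems whose last vowel is 'e' (wuteneh → wutenehum, pekev → pekevum, raven → ravenum) add -um.
So povhatmeb → povhatmebum.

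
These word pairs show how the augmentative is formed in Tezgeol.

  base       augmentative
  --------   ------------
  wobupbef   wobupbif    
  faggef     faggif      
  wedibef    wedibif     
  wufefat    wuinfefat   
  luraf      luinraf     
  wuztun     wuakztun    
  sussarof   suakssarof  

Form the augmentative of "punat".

puinnat

"punat" has last vowel 'a'. The stems whose last vowel is 'a' (wufefat → wuinfefat, luraf → luinraf) insert -in- after the first vowel.
The other patterns: stems whose last vowel is 'e' change the last vowel to 'i'; stems whose last vowel is 'o' or 'u' insert -ak- after the first vowel.
So punat → puinnat.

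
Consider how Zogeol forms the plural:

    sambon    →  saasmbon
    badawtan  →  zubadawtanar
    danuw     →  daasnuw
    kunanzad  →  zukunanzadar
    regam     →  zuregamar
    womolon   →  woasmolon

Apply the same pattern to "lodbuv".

loasdbuv

badawtan and womolon both end in -n yet inflect differently (zubadawtanar, woasmolon), so the final letter is not what conditions the rule; the last vowel is.
"lodbuv" has last vowel 'u'. The one such stem in the data (danuw → daasnuw) inserts -as- after the first vowel (as do womolon, sambon), so the same rule applies.
So lodbuv → loasdbuv.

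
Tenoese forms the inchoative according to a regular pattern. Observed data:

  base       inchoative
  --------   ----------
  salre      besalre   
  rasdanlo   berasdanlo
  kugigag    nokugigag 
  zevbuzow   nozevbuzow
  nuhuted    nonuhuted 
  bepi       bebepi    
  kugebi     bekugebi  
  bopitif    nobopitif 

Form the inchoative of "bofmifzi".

bebofmifzi

zevbuzow and rasdanlo both have last vowel 'o' yet inflect differently (nozevbuzow, berasdanlo), so the last vowel is not what conditions the rule; whether the stem ends in a vowel or a consonant is.
"bofmifzi" ends in a vowel. The stems ending in a vowel (rasdanlo → berasdanlo, bepi → bebepi, kugebi → bekugebi) add the prefix be-.
The other pattern: stems ending in a consonant add the prefix no-.
So bofmifzi → bebofmifzi.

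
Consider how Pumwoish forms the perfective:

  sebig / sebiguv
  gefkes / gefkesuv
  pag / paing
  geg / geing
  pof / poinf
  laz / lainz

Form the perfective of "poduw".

poduwuv

sebig and pag both end in -g yet inflect differently (sebiguv, paing), so the final letter is not what conditions the rule; the number of vowels is.
"poduw" has 2 vowels. The stems with 2 vowels (sebig → sebiguv, gefkes → gefkesuv) add -uv.
So poduw → poduwuv.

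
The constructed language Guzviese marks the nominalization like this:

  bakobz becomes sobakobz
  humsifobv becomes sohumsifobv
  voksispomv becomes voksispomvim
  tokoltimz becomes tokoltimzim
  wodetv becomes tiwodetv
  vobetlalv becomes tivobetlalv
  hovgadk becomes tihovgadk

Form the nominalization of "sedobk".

humsifobv and voksispomv both end in -v yet inflect differently (sohumsifobv, voksispomvim), so the final letter is not what conditions the rule; the second-to-last letter is.
"sedobk" has second-to-last letter 'b'. The stems whose second-to-last letter is 'b' (bakobz → sobakobz, humsifobv → sohumsifobv) add the prefix so-.
So sedobk → sosedobk.

sosedobk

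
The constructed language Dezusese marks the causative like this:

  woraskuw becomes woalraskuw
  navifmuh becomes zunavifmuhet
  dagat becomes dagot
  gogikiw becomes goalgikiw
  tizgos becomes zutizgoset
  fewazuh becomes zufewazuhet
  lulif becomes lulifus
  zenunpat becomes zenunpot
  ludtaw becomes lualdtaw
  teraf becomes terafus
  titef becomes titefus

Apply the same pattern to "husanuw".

ludtaw and zenunpat both have last vowel 'a' yet inflect differently (lualdtaw, zenunpot), so the last vowel is not what conditions the rule; the final letter is.
"husanuw" ends in -w. The stems ending in -w (woraskuw → woalraskuw, gogikiw → goalgikiw, ludtaw → lualdtaw) insert -al- after the first vowel.
The other patterns: stems ending in -t change the last vowel to 'o'; stems ending in -f add -us; stems ending in -h or -s add zu- … -et around the stem.
So husanuw → hualsanuw.

hualsanuw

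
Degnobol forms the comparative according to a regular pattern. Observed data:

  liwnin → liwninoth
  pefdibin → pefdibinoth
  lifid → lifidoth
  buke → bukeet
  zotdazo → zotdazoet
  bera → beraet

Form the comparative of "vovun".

"vovun" ends in a consonant. The stems ending in a consonant (liwnin → liwninoth, pefdibin → pefdibinoth, lifid → lifidoth) add -oth.
The other pattern: stems ending in a vowel add -et.
So vovun → vovunoth.

vovunoth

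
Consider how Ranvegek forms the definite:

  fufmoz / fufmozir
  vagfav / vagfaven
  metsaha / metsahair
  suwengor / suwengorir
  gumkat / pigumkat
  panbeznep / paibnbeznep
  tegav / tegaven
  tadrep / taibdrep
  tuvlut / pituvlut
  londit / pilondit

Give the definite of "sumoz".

vagfav and gumkat both have last vowel 'a' yet inflect differently (vagfaven, pigumkat), so the last vowel is not what conditions the rule; the final letter is.
"sumoz" ends in -z. The one such stem in the data (fufmoz → fufmozir) adds -ir, so the same rule applies.
So sumoz → sumozir.

sumozir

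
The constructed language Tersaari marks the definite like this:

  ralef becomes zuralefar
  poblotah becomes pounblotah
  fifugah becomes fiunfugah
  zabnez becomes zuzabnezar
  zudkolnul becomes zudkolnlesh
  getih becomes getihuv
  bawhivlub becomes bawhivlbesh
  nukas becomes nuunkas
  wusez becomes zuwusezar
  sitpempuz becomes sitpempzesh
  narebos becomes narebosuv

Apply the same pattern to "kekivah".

keunkivah

wusez and sitpempuz both end in -z yet inflect differently (zuwusezar, sitpempzesh), so the final letter is not what conditions the rule; the last vowel is.
"kekivah" has last vowel 'a'. The stems whose last vowel is 'a' (poblotah → pounblotah, nukas → nuunkas, fifugah → fiunfugah) insert -un- after the first vowel.
The other patterns: stems whose last vowel is 'i' or 'o' add -uv; stems whose last vowel is 'e' add zu- … -ar around the stem; stems whose last vowel is 'u' delete the last vowel and add -esh.
So kekivah → keunkivah.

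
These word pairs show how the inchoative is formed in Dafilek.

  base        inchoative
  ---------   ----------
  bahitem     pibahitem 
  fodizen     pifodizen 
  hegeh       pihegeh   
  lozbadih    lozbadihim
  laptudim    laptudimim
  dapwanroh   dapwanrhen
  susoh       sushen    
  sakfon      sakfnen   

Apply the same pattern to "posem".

piposem

hegeh and lozbadih both end in -h yet inflect differently (pihegeh, lozbadihim), so the final letter is not what conditions the rule; the last vowel is.
"posem" has last vowel 'e'. The stems whose last vowel is 'e' (bahitem → pibahitem, fodizen → pifodizen, hegeh → pihegeh) add the prefix pi-.
The other patterns: stems whose last vowel is 'i' add -im; stems whose last vowel is 'o' delete the last vowel and add -en.
So posem → piposem.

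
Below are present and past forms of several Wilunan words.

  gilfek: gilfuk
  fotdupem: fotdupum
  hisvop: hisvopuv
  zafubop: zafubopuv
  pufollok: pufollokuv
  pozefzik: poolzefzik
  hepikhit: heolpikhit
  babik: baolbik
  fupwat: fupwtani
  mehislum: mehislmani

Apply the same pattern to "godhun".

godhnani

gilfek and pufollok both end in -k yet inflect differently (gilfuk, pufollokuv), so the final letter is not what conditions the rule; the last vowel is.
"godhun" has last vowel 'u'. The one such stem in the data (mehislum → mehislmani) deletes the last vowel and adds -ani (as does fupwat), so the same rule applies.
The other patterns: stems whose last vowel is 'e' change the last vowel to 'u'; stems whose last vowel is 'o' add -uv; stems whose last vowel is 'i' insert -ol- after the first vowel.
So godhun → godhnani.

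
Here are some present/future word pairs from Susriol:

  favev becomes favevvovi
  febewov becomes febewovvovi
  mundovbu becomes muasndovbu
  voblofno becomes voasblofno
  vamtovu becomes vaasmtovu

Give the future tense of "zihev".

febewov and voblofno both have last vowel 'o' yet inflect differently (febewovvovi, voasblofno), so the last vowel is not what conditions the rule; the final letter is.
"zihev" ends in -v. The stems ending in -v (favev → favevvovi, febewov → febewovvovi) double the final consonant and add -ovi.
So zihev → zihevvovi.

zihevvovi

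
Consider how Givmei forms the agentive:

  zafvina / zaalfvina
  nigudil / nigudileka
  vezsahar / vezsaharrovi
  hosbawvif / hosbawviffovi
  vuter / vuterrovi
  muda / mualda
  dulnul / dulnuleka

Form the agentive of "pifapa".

hosbawvif and nigudil both have last vowel 'i' yet inflect differently (hosbawviffovi, nigudileka), so the last vowel is not what conditions the rule; the final letter is.
"pifapa" ends in -a. The stems ending in -a (muda → mualda, zafvina → zaalfvina) insert -al- after the first vowel.
The other patterns: stems ending in -f or -r double the final consonant and add -ovi; stems ending in -l add -eka.
So pifapa → pialfapa.

pialfapa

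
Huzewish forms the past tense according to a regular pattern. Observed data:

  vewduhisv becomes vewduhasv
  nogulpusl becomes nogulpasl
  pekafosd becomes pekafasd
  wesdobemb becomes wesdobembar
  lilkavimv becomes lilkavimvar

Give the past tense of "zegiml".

vewduhisv and lilkavimv both end in -v yet inflect differently (vewduhasv, lilkavimvar), so the final letter is not what conditions the rule; the second-to-last letter is.
"zegiml" has second-to-last letter 'm'. The stems whose second-to-last letter is 'm' (wesdobemb → wesdobembar, lilkavimv → lilkavimvar) add -ar.
So zegiml → zegimlar.

zegimlar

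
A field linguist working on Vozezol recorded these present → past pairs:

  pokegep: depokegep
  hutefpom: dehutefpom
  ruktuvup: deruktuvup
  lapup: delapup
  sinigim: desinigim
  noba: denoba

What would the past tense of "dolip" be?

Every pair shown (pokegep → depokegep, hutefpom → dehutefpom, ruktuvup → deruktuvup, …) follows the same rule: add the prefix de-.
So dolip → dedolip.

dedolip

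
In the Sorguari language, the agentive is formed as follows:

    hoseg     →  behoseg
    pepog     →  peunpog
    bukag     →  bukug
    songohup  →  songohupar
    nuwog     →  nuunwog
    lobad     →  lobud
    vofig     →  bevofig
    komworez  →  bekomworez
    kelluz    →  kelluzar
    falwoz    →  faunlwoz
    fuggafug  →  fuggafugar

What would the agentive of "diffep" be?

bediffep

bukag and fuggafug both end in -g yet inflect differently (bukug, fuggafugar), so the final letter is not what conditions the rule; the last vowel is.
"diffep" has last vowel 'e'. The stems whose last vowel is 'e' (hoseg → behoseg, komworez → bekomworez) add the prefix be-.
So diffep → bediffep.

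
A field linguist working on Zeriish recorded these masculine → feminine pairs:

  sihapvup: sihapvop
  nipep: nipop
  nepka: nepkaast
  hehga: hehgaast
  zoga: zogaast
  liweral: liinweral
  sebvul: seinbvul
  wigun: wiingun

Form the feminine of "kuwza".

kuwzaast

nepka and liweral both have last vowel 'a' yet inflect differently (nepkaast, liinweral), so the last vowel is not what conditions the rule; the final letter is.
"kuwza" ends in -a. The stems ending in -a (nepka → nepkaast, hehga → hehgaast, zoga → zogaast) add -ast.
So kuwza → kuwzaast.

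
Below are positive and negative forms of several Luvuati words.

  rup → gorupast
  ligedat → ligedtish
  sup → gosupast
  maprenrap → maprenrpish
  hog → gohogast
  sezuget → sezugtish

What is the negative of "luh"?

rup and maprenrap both end in -p yet inflect differently (gorupast, maprenrpish), so the final letter is not what conditions the rule; the number of vowels is.
"luh" has 1 vowel. The stems with 1 vowel (hog → gohogast, rup → gorupast, sup → gosupast) add go- … -ast around the stem.
The other pattern: stems with 3 vowels delete the last vowel and add -ish.
So luh → goluhast.

goluhast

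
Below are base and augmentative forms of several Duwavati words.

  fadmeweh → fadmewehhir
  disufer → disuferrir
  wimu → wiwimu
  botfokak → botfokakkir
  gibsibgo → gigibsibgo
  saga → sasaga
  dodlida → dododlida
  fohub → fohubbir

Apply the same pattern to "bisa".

wimu and fohub both have last vowel 'u' yet inflect differently (wiwimu, fohubbir), so the last vowel is not what conditions the rule; whether the stem ends in a vowel or a consonant is.
"bisa" ends in a vowel. The stems ending in a vowel (dodlida → dododlida, gibsibgo → gigibsibgo, saga → sasaga) repeat the first consonant+vowel as a prefix.
The other pattern: stems ending in a consonant double the final consonant and add -ir.
So bisa → bibisa.

bibisa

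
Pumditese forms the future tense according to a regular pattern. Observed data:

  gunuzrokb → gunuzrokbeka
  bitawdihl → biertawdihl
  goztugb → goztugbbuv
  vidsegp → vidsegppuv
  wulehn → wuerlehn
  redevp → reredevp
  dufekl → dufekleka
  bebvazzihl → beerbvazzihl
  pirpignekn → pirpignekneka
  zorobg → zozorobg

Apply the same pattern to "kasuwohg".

goztugb and gunuzrokb both end in -b yet inflect differently (goztugbbuv, gunuzrokbeka), so the final letter is not what conditions the rule; the second-to-last letter is.
"kasuwohg" has second-to-last letter 'h'. The stems whose second-to-last letter is 'h' (wulehn → wuerlehn, bitawdihl → biertawdihl, bebvazzihl → beerbvazzihl) insert -er- after the first vowel.
So kasuwohg → kaersuwohg.

kaersuwohg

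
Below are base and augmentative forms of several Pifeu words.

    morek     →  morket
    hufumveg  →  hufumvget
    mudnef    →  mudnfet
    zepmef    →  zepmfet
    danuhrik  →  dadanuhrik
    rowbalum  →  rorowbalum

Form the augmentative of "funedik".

fufunedik

morek and danuhrik both end in -k yet inflect differently (morket, dadanuhrik), so the final letter is not what conditions the rule; the last vowel is.
"funedik" has last vowel 'i'. The one such stem in the data (danuhrik → dadanuhrik) repeats the first consonant+vowel as a prefix (as does rowbalum), so the same rule applies.
So funedik → fufunedik.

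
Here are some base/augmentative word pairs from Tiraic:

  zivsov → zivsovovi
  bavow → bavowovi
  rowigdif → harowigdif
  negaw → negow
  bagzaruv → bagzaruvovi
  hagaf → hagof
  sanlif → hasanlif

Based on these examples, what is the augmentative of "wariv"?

hawariv

bavow and negaw both end in -w yet inflect differently (bavowovi, negow), so the final letter is not what conditions the rule; the last vowel is.
"wariv" has last vowel 'i'. The stems whose last vowel is 'i' (sanlif → hasanlif, rowigdif → harowigdif) add the prefix ha-.
So wariv → hawariv.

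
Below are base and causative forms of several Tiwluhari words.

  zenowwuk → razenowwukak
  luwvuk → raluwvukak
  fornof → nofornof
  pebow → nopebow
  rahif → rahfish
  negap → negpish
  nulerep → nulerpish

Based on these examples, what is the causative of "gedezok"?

nogedezok

fornof and rahif both end in -f yet inflect differently (nofornof, rahfish), so the final letter is not what conditions the rule; the last vowel is.
"gedezok" has last vowel 'o'. The stems whose last vowel is 'o' (fornof → nofornof, pebow → nopebow) add the prefix no-.
So gedezok → nogedezok.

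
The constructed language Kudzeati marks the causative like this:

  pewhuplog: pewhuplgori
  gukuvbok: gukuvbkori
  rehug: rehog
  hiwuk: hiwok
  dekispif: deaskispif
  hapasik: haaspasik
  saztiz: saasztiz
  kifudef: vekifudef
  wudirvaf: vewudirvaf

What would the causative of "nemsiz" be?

pewhuplog and rehug both end in -g yet inflect differently (pewhuplgori, rehog), so the final letter is not what conditions the rule; the last vowel is.
"nemsiz" has last vowel 'i'. The stems whose last vowel is 'i' (dekispif → deaskispif, hapasik → haaspasik, saztiz → saasztiz) insert -as- after the first vowel.
The other patterns: stems whose last vowel is 'o' delete the last vowel and add -ori; stems whose last vowel is 'u' change the last vowel to 'o'; stems whose last vowel is 'a' or 'e' add the prefix ve-.
So nemsiz → neasmsiz.

neasmsiz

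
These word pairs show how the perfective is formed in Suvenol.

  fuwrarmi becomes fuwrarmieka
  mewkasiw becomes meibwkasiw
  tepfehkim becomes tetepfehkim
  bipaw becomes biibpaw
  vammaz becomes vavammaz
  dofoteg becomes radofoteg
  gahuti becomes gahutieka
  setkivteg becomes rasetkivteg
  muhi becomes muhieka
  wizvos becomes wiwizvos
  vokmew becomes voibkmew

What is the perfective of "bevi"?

vokmew and setkivteg both have last vowel 'e' yet inflect differently (voibkmew, rasetkivteg), so the last vowel is not what conditions the rule; the final letter is.
"bevi" ends in -i. The stems ending in -i (muhi → muhieka, fuwrarmi → fuwrarmieka, gahuti → gahutieka) add -eka.
The other patterns: stems ending in -w insert -ib- after the first vowel; stems ending in -g add the prefix ra-; stems ending in -m, -s or -z repeat the first consonant+vowel as a prefix.
So bevi → bevieka.

bevieka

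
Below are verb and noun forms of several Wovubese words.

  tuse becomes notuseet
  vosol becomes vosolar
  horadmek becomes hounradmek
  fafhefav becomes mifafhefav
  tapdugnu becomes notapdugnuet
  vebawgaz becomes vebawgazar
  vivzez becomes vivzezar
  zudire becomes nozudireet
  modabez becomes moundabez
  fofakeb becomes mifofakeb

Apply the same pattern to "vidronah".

"vidronah" begins with v-. The stems beginning with v- (vivzez → vivzezar, vosol → vosolar, vebawgaz → vebawgazar) add -ar.
The other patterns: stems beginning with t- or z- add no- … -et around the stem; stems beginning with f- add the prefix mi-; stems beginning with h- or m- insert -un- after the first vowel.
So vidronah → vidronahar.

vidronahar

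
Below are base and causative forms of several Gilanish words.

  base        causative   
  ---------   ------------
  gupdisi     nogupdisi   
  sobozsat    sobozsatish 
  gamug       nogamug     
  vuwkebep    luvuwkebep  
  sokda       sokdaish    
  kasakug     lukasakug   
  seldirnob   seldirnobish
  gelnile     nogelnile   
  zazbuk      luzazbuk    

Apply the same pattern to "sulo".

"sulo" begins with s-. The stems beginning with s- (sokda → sokdaish, sobozsat → sobozsatish, seldirnob → seldirnobish) add -ish.
The other patterns: stems beginning with g- add the prefix no-; stems beginning with k-, v- or z- add the prefix lu-.
So sulo → suloish.

suloish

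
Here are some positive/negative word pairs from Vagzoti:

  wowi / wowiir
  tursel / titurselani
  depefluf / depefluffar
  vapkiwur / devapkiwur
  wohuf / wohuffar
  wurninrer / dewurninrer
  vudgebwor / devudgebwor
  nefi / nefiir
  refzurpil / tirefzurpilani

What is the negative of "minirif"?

miniriffar

"minirif" ends in -f. The stems ending in -f (wohuf → wohuffar, depefluf → depefluffar) double the final consonant and add -ar.
The other patterns: stems ending in -l add ti- … -ani around the stem; stems ending in -r add the prefix de-; stems ending in -i add -ir.
So minirif → miniriffar.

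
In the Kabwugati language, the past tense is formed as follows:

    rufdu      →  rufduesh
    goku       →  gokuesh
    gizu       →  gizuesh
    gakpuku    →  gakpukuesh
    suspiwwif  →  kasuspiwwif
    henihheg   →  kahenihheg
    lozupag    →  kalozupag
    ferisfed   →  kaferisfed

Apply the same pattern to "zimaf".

gakpuku and suspiwwif both have 3 vowels yet inflect differently (gakpukuesh, kasuspiwwif), so the number of vowels is not what conditions the rule; the final letter is.
"zimaf" ends in -f. The one such stem in the data (suspiwwif → kasuspiwwif) adds the prefix ka-, so the same rule applies.
The other pattern: stems ending in -u add -esh.
So zimaf → kazimaf.

kazimaf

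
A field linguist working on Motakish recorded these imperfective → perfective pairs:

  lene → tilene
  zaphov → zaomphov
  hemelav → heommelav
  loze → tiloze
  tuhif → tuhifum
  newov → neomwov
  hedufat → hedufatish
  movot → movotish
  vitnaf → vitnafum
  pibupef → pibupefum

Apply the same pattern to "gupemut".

gupemutish

hemelav and vitnaf both have last vowel 'a' yet inflect differently (heommelav, vitnafum), so the last vowel is not what conditions the rule; the final letter is.
"gupemut" ends in -t. The stems ending in -t (movot → movotish, hedufat → hedufatish) add -ish.
So gupemut → gupemutish.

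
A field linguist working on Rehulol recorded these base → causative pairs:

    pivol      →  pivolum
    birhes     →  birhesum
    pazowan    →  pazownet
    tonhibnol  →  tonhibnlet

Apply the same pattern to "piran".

piranum

"piran" has 2 vowels. The stems with 2 vowels (pivol → pivolum, birhes → birhesum) add -um.
So piran → piranum.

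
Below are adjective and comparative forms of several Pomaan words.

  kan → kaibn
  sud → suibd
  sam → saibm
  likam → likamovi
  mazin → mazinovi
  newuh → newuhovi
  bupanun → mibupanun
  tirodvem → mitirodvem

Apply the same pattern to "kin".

kiibn

sam and likam both end in -m yet inflect differently (saibm, likamovi), so the final letter is not what conditions the rule; the number of vowels is.
"kin" has 1 vowel. The stems with 1 vowel (kan → kaibn, sud → suibd, sam → saibm) insert -ib- after the first vowel.
So kin → kiibn.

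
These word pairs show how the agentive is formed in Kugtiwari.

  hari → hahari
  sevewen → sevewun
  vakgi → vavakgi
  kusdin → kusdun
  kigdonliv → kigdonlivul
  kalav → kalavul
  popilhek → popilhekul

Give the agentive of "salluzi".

kusdin and hari both have last vowel 'i' yet inflect differently (kusdun, hahari), so the last vowel is not what conditions the rule; the final letter is.
"salluzi" ends in -i. The stems ending in -i (hari → hahari, vakgi → vavakgi) repeat the first consonant+vowel as a prefix.
The other patterns: stems ending in -n change the last vowel to 'u'; stems ending in -k or -v add -ul.
So salluzi → sasalluzi.

sasalluzi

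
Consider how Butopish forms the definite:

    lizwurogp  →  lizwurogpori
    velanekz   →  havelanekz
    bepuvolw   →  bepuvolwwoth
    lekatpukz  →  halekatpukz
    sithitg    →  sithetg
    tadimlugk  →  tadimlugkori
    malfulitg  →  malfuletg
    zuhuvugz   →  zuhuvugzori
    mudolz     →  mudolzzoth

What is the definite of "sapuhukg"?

lekatpukz and mudolz both end in -z yet inflect differently (halekatpukz, mudolzzoth), so the final letter is not what conditions the rule; the second-to-last letter is.
"sapuhukg" has second-to-last letter 'k'. The stems whose second-to-last letter is 'k' (lekatpukz → halekatpukz, velanekz → havelanekz) add the prefix ha-.
So sapuhukg → hasapuhukg.

hasapuhukg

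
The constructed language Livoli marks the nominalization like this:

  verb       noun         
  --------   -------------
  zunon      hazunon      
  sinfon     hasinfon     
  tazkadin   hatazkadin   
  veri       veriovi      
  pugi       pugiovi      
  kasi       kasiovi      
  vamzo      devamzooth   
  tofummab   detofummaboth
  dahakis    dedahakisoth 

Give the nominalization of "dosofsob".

tazkadin and veri both have last vowel 'i' yet inflect differently (hatazkadin, veriovi), so the last vowel is not what conditions the rule; the final letter is.
"dosofsob" ends in -b. The one such stem in the data (tofummab → detofummaboth) adds de- … -oth around the stem, so the same rule applies.
The other patterns: stems ending in -n add the prefix ha-; stems ending in -i add -ovi.
So dosofsob → dedosofsoboth.

dedosofsoboth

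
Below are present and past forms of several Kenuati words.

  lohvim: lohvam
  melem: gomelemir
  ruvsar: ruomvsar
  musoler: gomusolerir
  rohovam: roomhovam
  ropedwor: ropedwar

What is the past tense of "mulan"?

melem and rohovam both end in -m yet inflect differently (gomelemir, roomhovam), so the final letter is not what conditions the rule; the last vowel is.
"mulan" has last vowel 'a'. The stems whose last vowel is 'a' (rohovam → roomhovam, ruvsar → ruomvsar) insert -om- after the first vowel.
So mulan → muomlan.

muomlan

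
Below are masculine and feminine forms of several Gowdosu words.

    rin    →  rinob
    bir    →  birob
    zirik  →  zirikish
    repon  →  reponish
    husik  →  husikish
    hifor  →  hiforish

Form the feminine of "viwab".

viwabish

rin and repon both end in -n yet inflect differently (rinob, reponish), so the final letter is not what conditions the rule; the number of vowels is.
"viwab" has 2 vowels. The stems with 2 vowels (zirik → zirikish, repon → reponish, husik → husikish) add -ish.
The other pattern: stems with 1 vowel add -ob.
So viwab → viwabish.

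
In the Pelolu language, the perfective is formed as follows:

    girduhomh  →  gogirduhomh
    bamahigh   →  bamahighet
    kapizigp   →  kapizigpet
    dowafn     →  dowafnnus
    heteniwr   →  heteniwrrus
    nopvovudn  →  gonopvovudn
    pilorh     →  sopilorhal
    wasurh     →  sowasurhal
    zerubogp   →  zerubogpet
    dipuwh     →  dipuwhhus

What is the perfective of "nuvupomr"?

gonuvupomr

girduhomh and bamahigh both end in -h yet inflect differently (gogirduhomh, bamahighet), so the final letter is not what conditions the rule; the second-to-last letter is.
"nuvupomr" has second-to-last letter 'm'. The one such stem in the data (girduhomh → gogirduhomh) adds the prefix go-, so the same rule applies.
So nuvupomr → gonuvupomr.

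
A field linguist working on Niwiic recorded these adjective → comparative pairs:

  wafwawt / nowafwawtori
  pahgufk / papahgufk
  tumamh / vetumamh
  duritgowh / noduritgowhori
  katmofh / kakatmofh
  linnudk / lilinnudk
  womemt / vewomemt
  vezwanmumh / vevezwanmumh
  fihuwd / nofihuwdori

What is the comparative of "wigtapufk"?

duritgowh and tumamh both end in -h yet inflect differently (noduritgowhori, vetumamh), so the final letter is not what conditions the rule; the second-to-last letter is.
"wigtapufk" has second-to-last letter 'f'. The stems whose second-to-last letter is 'f' (pahgufk → papahgufk, katmofh → kakatmofh) repeat the first consonant+vowel as a prefix.
So wigtapufk → wiwigtapufk.

wiwigtapufk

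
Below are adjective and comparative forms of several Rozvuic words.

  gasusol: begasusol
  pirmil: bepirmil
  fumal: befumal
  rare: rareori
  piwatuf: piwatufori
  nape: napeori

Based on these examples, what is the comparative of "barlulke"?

"barlulke" ends in -e. The stems ending in -e (rare → rareori, nape → napeori) add -ori.
So barlulke → barlulkeori.

barlulkeori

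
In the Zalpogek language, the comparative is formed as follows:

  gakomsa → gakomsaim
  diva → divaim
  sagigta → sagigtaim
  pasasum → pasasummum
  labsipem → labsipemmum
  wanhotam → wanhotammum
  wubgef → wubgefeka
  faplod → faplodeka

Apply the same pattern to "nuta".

nutaim

"nuta" ends in -a. The stems ending in -a (gakomsa → gakomsaim, diva → divaim, sagigta → sagigtaim) add -im.
The other patterns: stems ending in -m double the final consonant and add -um; stems ending in -d or -f add -eka.
So nuta → nutaim.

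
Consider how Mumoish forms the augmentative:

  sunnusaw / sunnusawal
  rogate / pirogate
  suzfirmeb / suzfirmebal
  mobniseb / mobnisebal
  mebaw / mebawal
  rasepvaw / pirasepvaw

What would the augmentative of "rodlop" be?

"rodlop" begins with r-. The stems beginning with r- (rasepvaw → pirasepvaw, rogate → pirogate) add the prefix pi-.
The other pattern: stems beginning with m- or s- add -al.
So rodlop → pirodlop.

pirodlop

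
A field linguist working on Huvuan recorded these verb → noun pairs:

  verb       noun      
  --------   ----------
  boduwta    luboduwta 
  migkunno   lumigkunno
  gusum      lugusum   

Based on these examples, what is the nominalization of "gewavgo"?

lugewavgo

Every pair shown (boduwta → luboduwta, migkunno → lumigkunno, gusum → lugusum) follows the same rule: add the prefix lu-.
So gewavgo → lugewavgo.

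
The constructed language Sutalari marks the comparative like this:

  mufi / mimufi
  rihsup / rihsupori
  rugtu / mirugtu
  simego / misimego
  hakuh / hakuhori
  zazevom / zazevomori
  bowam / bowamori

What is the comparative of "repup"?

"repup" ends in a consonant. The stems ending in a consonant (hakuh → hakuhori, zazevom → zazevomori, bowam → bowamori) add -ori.
The other pattern: stems ending in a vowel add the prefix mi-.
So repup → repupori.

repupori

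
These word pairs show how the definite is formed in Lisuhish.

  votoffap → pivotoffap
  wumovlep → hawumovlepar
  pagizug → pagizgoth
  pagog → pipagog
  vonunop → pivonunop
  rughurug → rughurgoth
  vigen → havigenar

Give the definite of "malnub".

malnboth

wumovlep and votoffap both end in -p yet inflect differently (hawumovlepar, pivotoffap), so the final letter is not what conditions the rule; the last vowel is.
"malnub" has last vowel 'u'. The stems whose last vowel is 'u' (pagizug → pagizgoth, rughurug → rughurgoth) delete the last vowel and add -oth.
The other patterns: stems whose last vowel is 'e' add ha- … -ar around the stem; stems whose last vowel is 'a' or 'o' add the prefix pi-.
So malnub → malnboth.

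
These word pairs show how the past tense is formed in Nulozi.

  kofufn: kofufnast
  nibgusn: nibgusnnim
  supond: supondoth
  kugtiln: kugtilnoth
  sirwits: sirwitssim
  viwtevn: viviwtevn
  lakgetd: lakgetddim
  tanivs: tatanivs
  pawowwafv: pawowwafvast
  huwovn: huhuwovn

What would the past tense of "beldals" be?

tanivs and sirwits both end in -s yet inflect differently (tatanivs, sirwitssim), so the final letter is not what conditions the rule; the second-to-last letter is.
"beldals" has second-to-last letter 'l'. The one such stem in the data (kugtiln → kugtilnoth) adds -oth, so the same rule applies.
So beldals → beldalsoth.

beldalsoth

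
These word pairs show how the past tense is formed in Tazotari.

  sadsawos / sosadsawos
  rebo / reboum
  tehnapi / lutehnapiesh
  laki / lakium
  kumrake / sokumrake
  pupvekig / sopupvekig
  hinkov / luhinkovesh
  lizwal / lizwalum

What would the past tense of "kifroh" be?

laki and tehnapi both end in -i yet inflect differently (lakium, lutehnapiesh), so the final letter is not what conditions the rule; the first letter is.
"kifroh" begins with k-. The one such stem in the data (kumrake → sokumrake) adds the prefix so-, so the same rule applies.
The other patterns: stems beginning with l- or r- add -um; stems beginning with h- or t- add lu- … -esh around the stem.
So kifroh → sokifroh.

sokifroh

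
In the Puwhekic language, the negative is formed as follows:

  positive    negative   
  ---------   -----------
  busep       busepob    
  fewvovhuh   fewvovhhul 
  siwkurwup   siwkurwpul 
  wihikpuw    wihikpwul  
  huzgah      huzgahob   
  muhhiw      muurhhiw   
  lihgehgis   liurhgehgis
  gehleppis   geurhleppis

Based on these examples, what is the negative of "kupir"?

huzgah and fewvovhuh both end in -h yet inflect differently (huzgahob, fewvovhhul), so the final letter is not what conditions the rule; the last vowel is.
"kupir" has last vowel 'i'. The stems whose last vowel is 'i' (muhhiw → muurhhiw, gehleppis → geurhleppis, lihgehgis → liurhgehgis) insert -ur- after the first vowel.
The other patterns: stems whose last vowel is 'a' or 'e' add -ob; stems whose last vowel is 'u' delete the last vowel and add -ul.
So kupir → kuurpir.

kuurpir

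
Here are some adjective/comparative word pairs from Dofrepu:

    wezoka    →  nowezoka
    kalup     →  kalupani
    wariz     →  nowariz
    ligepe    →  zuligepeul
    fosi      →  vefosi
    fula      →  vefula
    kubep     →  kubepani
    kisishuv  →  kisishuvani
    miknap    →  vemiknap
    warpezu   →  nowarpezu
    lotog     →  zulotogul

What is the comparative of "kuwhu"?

kuwhuani

"kuwhu" begins with k-. The stems beginning with k- (kalup → kalupani, kubep → kubepani, kisishuv → kisishuvani) add -ani.
The other patterns: stems beginning with l- add zu- … -ul around the stem; stems beginning with w- add the prefix no-; stems beginning with f- or m- add the prefix ve-.
So kuwhu → kuwhuani.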